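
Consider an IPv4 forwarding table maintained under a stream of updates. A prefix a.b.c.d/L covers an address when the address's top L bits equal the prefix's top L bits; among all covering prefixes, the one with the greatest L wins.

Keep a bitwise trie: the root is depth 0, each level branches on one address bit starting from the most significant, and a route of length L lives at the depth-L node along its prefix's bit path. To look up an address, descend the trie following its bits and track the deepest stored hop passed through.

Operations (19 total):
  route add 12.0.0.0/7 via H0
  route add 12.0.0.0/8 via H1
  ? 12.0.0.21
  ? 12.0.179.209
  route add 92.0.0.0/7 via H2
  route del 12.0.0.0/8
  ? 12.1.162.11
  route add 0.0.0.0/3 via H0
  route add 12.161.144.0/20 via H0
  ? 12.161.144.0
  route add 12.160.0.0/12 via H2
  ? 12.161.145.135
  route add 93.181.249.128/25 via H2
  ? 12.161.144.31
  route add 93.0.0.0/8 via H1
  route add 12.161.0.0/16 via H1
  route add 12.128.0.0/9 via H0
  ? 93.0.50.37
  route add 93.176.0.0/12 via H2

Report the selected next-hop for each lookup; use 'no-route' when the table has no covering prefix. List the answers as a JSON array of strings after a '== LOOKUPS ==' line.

Process each operation:
  + 12.0.0.0/7 (H0) depth=7
  + 12.0.0.0/8 (H1) depth=8
  lookup 12.0.0.21: bits 00001100 walk d0:-→d1:-→d2:-→d3:-→d4:-→d5:-→d6:-→d7:H0→d8:H1 -> H1
  lookup 12.0.179.209: bits 00001100 walk d0:-→d1:-→d2:-→d3:-→d4:-→d5:-→d6:-→d7:H0→d8:H1 -> H1
  + 92.0.0.0/7 (H2) depth=7
  - 12.0.0.0/8 clear@8
  lookup 12.1.162.11: bits 00001100 walk d0:-→d1:-→d2:-→d3:-→d4:-→d5:-→d6:-→d7:H0→d8:- -> H0
  + 0.0.0.0/3 (H0) depth=3
  + 12.161.144.0/20 (H0) depth=20
  lookup 12.161.144.0: bits 00001100101000011001 walk d0:-→d1:-→d2:-→d3:H0→d4:-→d5:-→d6:-→d7:H0→d8:-→d9:-→d10:-→d11:-→d12:-→d13:-→d14:-→d15:-→d16:-→d17:-→d18:-→d19:-→d20:H0 -> H0
  + 12.160.0.0/12 (H2) depth=12
  lookup 12.161.145.135: bits 00001100101000011001 walk d0:-→d1:-→d2:-→d3:H0→d4:-→d5:-→d6:-→d7:H0→d8:-→d9:-→d10:-→d11:-→d12:H2→d13:-→d14:-→d15:-→d16:-→d17:-→d18:-→d19:-→d20:H0 -> H0
  + 93.181.249.128/25 (H2) depth=25
  lookup 12.161.144.31: bits 00001100101000011001 walk d0:-→d1:-→d2:-→d3:H0→d4:-→d5:-→d6:-→d7:H0→d8:-→d9:-→d10:-→d11:-→d12:H2→d13:-→d14:-→d15:-→d16:-→d17:-→d18:-→d19:-→d20:H0 -> H0
  + 93.0.0.0/8 (H1) depth=8
  + 12.161.0.0/16 (H1) depth=16
  + 12.128.0.0/9 (H0) depth=9
  lookup 93.0.50.37: bits 01011101 walk d0:-→d1:-→d2:-→d3:-→d4:-→d5:-→d6:-→d7:H2→d8:H1 -> H1
  + 93.176.0.0/12 (H2) depth=12

== LOOKUPS ==
["H1","H1","H0","H0","H0","H0","H1"]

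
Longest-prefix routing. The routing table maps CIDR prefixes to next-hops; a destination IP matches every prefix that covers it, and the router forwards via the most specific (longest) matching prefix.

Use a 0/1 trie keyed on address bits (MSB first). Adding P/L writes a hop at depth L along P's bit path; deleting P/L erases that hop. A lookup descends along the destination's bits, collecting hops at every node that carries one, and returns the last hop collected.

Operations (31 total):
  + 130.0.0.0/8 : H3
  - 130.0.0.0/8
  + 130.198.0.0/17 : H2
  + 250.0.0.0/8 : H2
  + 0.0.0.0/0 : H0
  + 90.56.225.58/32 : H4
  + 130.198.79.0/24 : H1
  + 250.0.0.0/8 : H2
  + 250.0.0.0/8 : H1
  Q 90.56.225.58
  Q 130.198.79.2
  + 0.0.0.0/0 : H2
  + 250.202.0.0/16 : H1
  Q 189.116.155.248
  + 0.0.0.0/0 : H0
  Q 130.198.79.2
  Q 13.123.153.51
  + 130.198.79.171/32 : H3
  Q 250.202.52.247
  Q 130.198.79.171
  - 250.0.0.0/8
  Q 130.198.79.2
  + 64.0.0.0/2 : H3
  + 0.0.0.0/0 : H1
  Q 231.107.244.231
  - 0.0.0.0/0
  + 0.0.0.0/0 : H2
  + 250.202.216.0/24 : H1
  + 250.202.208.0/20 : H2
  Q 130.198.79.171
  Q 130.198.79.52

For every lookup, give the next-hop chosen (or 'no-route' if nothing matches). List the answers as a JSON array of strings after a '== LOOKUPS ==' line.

Trace:
  add 130.0.0.0/8 -> H3 at depth 8
  del 130.0.0.0/8 (clear depth 8)
  add 130.198.0.0/17 -> H2 at depth 17
  add 250.0.0.0/8 -> H2 at depth 8
  add 0.0.0.0/0 -> H0 at depth 0
  add 90.56.225.58/32 -> H4 at depth 32
  add 130.198.79.0/24 -> H1 at depth 24
  add 250.0.0.0/8 -> H2 at depth 8
  add 250.0.0.0/8 -> H1 at depth 8
  lookup 90.56.225.58: bits 01011010001110001110000100111010 walk d0:H0→d1:-→d2:-→d3:-→d4:-→d5:-→d6:-→d7:-→d8:-→d9:-→d10:-→d11:-→d12:-→d13:-→d14:-→d15:-→d16:-→d17:-→d18:-→d19:-→d20:-→d21:-→d22:-→d23:-→d24:-→d25:-→d26:-→d27:-→d28:-→d29:-→d30:-→d31:-→d32:H4 -> H4
  lookup 130.198.79.2: bits 100000101100011001001111 walk d0:H0→d1:-→d2:-→d3:-→d4:-→d5:-→d6:-→d7:-→d8:-→d9:-→d10:-→d11:-→d12:-→d13:-→d14:-→d15:-→d16:-→d17:H2→d18:-→d19:-→d20:-→d21:-→d22:-→d23:-→d24:H1 -> H1
  add 0.0.0.0/0 -> H2 at depth 0
  add 250.202.0.0/16 -> H1 at depth 16
  lookup 189.116.155.248: bits 10 walk d0:H2→d1:-→d2:- -> H2
  add 0.0.0.0/0 -> H0 at depth 0
  lookup 130.198.79.2: bits 100000101100011001001111 walk d0:H0→d1:-→d2:-→d3:-→d4:-→d5:-→d6:-→d7:-→d8:-→d9:-→d10:-→d11:-→d12:-→d13:-→d14:-→d15:-→d16:-→d17:H2→d18:-→d19:-→d20:-→d21:-→d22:-→d23:-→d24:H1 -> H1
  lookup 13.123.153.51: bits 0 walk d0:H0→d1:- -> H0
  add 130.198.79.171/32 -> H3 at depth 32
  lookup 250.202.52.247: bits 1111101011001010 walk d0:H0→d1:-→d2:-→d3:-→d4:-→d5:-→d6:-→d7:-→d8:H1→d9:-→d10:-→d11:-→d12:-→d13:-→d14:-→d15:-→d16:H1 -> H1
  lookup 130.198.79.171: bits 10000010110001100100111110101011 walk d0:H0→d1:-→d2:-→d3:-→d4:-→d5:-→d6:-→d7:-→d8:-→d9:-→d10:-→d11:-→d12:-→d13:-→d14:-→d15:-→d16:-→d17:H2→d18:-→d19:-→d20:-→d21:-→d22:-→d23:-→d24:H1→d25:-→d26:-→d27:-→d28:-→d29:-→d30:-→d31:-→d32:H3 -> H3
  del 250.0.0.0/8 (clear depth 8)
  lookup 130.198.79.2: bits 100000101100011001001111 walk d0:H0→d1:-→d2:-→d3:-→d4:-→d5:-→d6:-→d7:-→d8:-→d9:-→d10:-→d11:-→d12:-→d13:-→d14:-→d15:-→d16:-→d17:H2→d18:-→d19:-→d20:-→d21:-→d22:-→d23:-→d24:H1 -> H1
  add 64.0.0.0/2 -> H3 at depth 2
  add 0.0.0.0/0 -> H1 at depth 0
  lookup 231.107.244.231: bits 111 walk d0:H1→d1:-→d2:-→d3:- -> H1
  del 0.0.0.0/0 (clear depth 0)
  add 0.0.0.0/0 -> H2 at depth 0
  add 250.202.216.0/24 -> H1 at depth 24
  add 250.202.208.0/20 -> H2 at depth 20
  lookup 130.198.79.171: bits 10000010110001100100111110101011 walk d0:H2→d1:-→d2:-→d3:-→d4:-→d5:-→d6:-→d7:-→d8:-→d9:-→d10:-→d11:-→d12:-→d13:-→d14:-→d15:-→d16:-→d17:H2→d18:-→d19:-→d20:-→d21:-→d22:-→d23:-→d24:H1→d25:-→d26:-→d27:-→d28:-→d29:-→d30:-→d31:-→d32:H3 -> H3
  lookup 130.198.79.52: bits 100000101100011001001111 walk d0:H2→d1:-→d2:-→d3:-→d4:-→d5:-→d6:-→d7:-→d8:-→d9:-→d10:-→d11:-→d12:-→d13:-→d14:-→d15:-→d16:-→d17:H2→d18:-→d19:-→d20:-→d21:-→d22:-→d23:-→d24:H1 -> H1

== LOOKUPS ==
["H4","H1","H2","H1","H0","H1","H3","H1","H1","H3","H1"]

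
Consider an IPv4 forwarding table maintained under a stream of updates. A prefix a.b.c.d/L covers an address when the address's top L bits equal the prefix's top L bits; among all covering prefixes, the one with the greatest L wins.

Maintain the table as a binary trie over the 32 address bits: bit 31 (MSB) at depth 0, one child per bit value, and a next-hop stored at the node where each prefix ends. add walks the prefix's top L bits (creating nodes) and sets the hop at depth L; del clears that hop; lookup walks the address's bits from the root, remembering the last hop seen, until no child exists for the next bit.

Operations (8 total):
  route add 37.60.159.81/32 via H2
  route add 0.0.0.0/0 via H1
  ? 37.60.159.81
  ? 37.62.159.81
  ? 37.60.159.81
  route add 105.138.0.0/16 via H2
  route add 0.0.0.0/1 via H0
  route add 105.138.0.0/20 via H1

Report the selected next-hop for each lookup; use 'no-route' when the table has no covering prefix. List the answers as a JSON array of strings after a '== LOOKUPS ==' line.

Process each operation:
  add 37.60.159.81/32 -> H2 at depth 32
  add 0.0.0.0/0 -> H1 at depth 0
  Q 37.60.159.81: descend 00100101001111001001111101010001 ; hops seen [H1,H2] ; pick H2
  Q 37.62.159.81: descend 00100101001111 ; hops seen [H1] ; pick H1
  Q 37.60.159.81: descend 00100101001111001001111101010001 ; hops seen [H1,H2] ; pick H2
  add 105.138.0.0/16 -> H2 at depth 16
  add 0.0.0.0/1 -> H0 at depth 1
  add 105.138.0.0/20 -> H1 at depth 20

== LOOKUPS ==
["H2","H1","H2"]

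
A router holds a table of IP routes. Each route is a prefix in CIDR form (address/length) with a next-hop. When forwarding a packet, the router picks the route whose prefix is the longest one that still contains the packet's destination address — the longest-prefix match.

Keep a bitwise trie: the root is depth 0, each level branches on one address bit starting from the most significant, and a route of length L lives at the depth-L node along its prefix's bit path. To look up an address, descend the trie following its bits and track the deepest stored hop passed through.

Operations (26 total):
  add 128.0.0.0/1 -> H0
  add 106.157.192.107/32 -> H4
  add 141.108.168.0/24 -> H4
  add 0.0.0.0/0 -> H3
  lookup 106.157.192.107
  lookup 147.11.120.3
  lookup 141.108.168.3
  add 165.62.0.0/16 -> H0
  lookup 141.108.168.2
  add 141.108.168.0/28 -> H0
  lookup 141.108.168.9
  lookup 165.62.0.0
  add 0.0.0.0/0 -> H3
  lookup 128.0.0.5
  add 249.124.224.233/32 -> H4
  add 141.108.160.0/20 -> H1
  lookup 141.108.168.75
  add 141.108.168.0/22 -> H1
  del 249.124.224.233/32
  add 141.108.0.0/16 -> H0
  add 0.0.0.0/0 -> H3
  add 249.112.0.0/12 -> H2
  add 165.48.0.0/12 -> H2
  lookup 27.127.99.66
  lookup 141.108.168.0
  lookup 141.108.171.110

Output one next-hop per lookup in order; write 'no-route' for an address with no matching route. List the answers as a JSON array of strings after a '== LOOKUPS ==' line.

Process each operation:
  add 128.0.0.0/1 -> H0 at depth 1
  add 106.157.192.107/32 -> H4 at depth 32
  add 141.108.168.0/24 -> H4 at depth 24
  add 0.0.0.0/0 -> H3 at depth 0
  lookup 106.157.192.107: bits 01101010100111011100000001101011 walk d0:H3→d1:-→d2:-→d3:-→d4:-→d5:-→d6:-→d7:-→d8:-→d9:-→d10:-→d11:-→d12:-→d13:-→d14:-→d15:-→d16:-→d17:-→d18:-→d19:-→d20:-→d21:-→d22:-→d23:-→d24:-→d25:-→d26:-→d27:-→d28:-→d29:-→d30:-→d31:-→d32:H4 -> H4
  lookup 147.11.120.3: bits 100 walk d0:H3→d1:H0→d2:-→d3:- -> H0
  lookup 141.108.168.3: bits 100011010110110010101000 walk d0:H3→d1:H0→d2:-→d3:-→d4:-→d5:-→d6:-→d7:-→d8:-→d9:-→d10:-→d11:-→d12:-→d13:-→d14:-→d15:-→d16:-→d17:-→d18:-→d19:-→d20:-→d21:-→d22:-→d23:-→d24:H4 -> H4
  add 165.62.0.0/16 -> H0 at depth 16
  lookup 141.108.168.2: bits 100011010110110010101000 walk d0:H3→d1:H0→d2:-→d3:-→d4:-→d5:-→d6:-→d7:-→d8:-→d9:-→d10:-→d11:-→d12:-→d13:-→d14:-→d15:-→d16:-→d17:-→d18:-→d19:-→d20:-→d21:-→d22:-→d23:-→d24:H4 -> H4
  add 141.108.168.0/28 -> H0 at depth 28
  lookup 141.108.168.9: bits 1000110101101100101010000000 walk d0:H3→d1:H0→d2:-→d3:-→d4:-→d5:-→d6:-→d7:-→d8:-→d9:-→d10:-→d11:-→d12:-→d13:-→d14:-→d15:-→d16:-→d17:-→d18:-→d19:-→d20:-→d21:-→d22:-→d23:-→d24:H4→d25:-→d26:-→d27:-→d28:H0 -> H0
  lookup 165.62.0.0: bits 1010010100111110 walk d0:H3→d1:H0→d2:-→d3:-→d4:-→d5:-→d6:-→d7:-→d8:-→d9:-→d10:-→d11:-→d12:-→d13:-→d14:-→d15:-→d16:H0 -> H0
  add 0.0.0.0/0 -> H3 at depth 0
  lookup 128.0.0.5: bits 1000 walk d0:H3→d1:H0→d2:-→d3:-→d4:- -> H0
  add 249.124.224.233/32 -> H4 at depth 32
  add 141.108.160.0/20 -> H1 at depth 20
  lookup 141.108.168.75: bits 1000110101101100101010000 walk d0:H3→d1:H0→d2:-→d3:-→d4:-→d5:-→d6:-→d7:-→d8:-→d9:-→d10:-→d11:-→d12:-→d13:-→d14:-→d15:-→d16:-→d17:-→d18:-→d19:-→d20:H1→d21:-→d22:-→d23:-→d24:H4→d25:- -> H4
  add 141.108.168.0/22 -> H1 at depth 22
  del 249.124.224.233/32 (clear depth 32)
  add 141.108.0.0/16 -> H0 at depth 16
  add 0.0.0.0/0 -> H3 at depth 0
  add 249.112.0.0/12 -> H2 at depth 12
  add 165.48.0.0/12 -> H2 at depth 12
  lookup 27.127.99.66: bits 0 walk d0:H3→d1:- -> H3
  lookup 141.108.168.0: bits 1000110101101100101010000000 walk d0:H3→d1:H0→d2:-→d3:-→d4:-→d5:-→d6:-→d7:-→d8:-→d9:-→d10:-→d11:-→d12:-→d13:-→d14:-→d15:-→d16:H0→d17:-→d18:-→d19:-→d20:H1→d21:-→d22:H1→d23:-→d24:H4→d25:-→d26:-→d27:-→d28:H0 -> H0
  lookup 141.108.171.110: bits 1000110101101100101010 walk d0:H3→d1:H0→d2:-→d3:-→d4:-→d5:-→d6:-→d7:-→d8:-→d9:-→d10:-→d11:-→d12:-→d13:-→d14:-→d15:-→d16:H0→d17:-→d18:-→d19:-→d20:H1→d21:-→d22:H1 -> H1

== LOOKUPS ==
["H4","H0","H4","H4","H0","H0","H0","H4","H3","H0","H1"]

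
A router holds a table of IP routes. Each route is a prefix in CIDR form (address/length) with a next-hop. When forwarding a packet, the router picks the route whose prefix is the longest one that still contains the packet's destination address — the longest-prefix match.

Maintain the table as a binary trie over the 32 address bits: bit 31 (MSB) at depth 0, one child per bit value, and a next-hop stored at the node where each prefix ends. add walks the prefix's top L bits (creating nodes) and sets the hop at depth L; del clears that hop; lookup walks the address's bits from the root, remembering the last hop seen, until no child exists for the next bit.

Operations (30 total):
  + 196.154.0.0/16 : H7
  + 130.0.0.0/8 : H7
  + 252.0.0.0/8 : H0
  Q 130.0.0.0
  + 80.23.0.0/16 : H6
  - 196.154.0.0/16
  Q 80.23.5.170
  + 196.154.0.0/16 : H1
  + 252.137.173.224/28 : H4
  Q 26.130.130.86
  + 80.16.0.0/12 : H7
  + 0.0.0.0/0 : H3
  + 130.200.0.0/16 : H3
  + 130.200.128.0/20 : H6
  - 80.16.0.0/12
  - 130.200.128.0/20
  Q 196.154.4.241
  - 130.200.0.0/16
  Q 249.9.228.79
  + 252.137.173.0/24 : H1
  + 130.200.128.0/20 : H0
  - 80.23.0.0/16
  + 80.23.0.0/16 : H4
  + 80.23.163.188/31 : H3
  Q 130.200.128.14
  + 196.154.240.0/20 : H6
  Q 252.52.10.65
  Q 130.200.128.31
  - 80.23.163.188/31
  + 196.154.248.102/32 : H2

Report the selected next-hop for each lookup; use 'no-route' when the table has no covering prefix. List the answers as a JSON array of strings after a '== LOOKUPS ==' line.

Process each operation:
  + 196.154.0.0/16 (H7) depth=16
  + 130.0.0.0/8 (H7) depth=8
  + 252.0.0.0/8 (H0) depth=8
  ? 130.0.0.0  path d0:-→d1:-→d2:-→d3:-→d4:-→d5:-→d6:-→d7:-→d8:H7  best=H7
  + 80.23.0.0/16 (H6) depth=16
  - 196.154.0.0/16 clear@16
  ? 80.23.5.170  path d0:-→d1:-→d2:-→d3:-→d4:-→d5:-→d6:-→d7:-→d8:-→d9:-→d10:-→d11:-→d12:-→d13:-→d14:-→d15:-→d16:H6  best=H6
  + 196.154.0.0/16 (H1) depth=16
  + 252.137.173.224/28 (H4) depth=28
  ? 26.130.130.86  path d0:-→d1:-  best=no-route
  + 80.16.0.0/12 (H7) depth=12
  + 0.0.0.0/0 (H3) depth=0
  + 130.200.0.0/16 (H3) depth=16
  + 130.200.128.0/20 (H6) depth=20
  - 80.16.0.0/12 clear@12
  - 130.200.128.0/20 clear@20
  ? 196.154.4.241  path d0:H3→d1:-→d2:-→d3:-→d4:-→d5:-→d6:-→d7:-→d8:-→d9:-→d10:-→d11:-→d12:-→d13:-→d14:-→d15:-→d16:H1  best=H1
  - 130.200.0.0/16 clear@16
  ? 249.9.228.79  path d0:H3→d1:-→d2:-→d3:-→d4:-→d5:-  best=H3
  + 252.137.173.0/24 (H1) depth=24
  + 130.200.128.0/20 (H0) depth=20
  - 80.23.0.0/16 clear@16
  + 80.23.0.0/16 (H4) depth=16
  + 80.23.163.188/31 (H3) depth=31
  ? 130.200.128.14  path d0:H3→d1:-→d2:-→d3:-→d4:-→d5:-→d6:-→d7:-→d8:H7→d9:-→d10:-→d11:-→d12:-→d13:-→d14:-→d15:-→d16:-→d17:-→d18:-→d19:-→d20:H0  best=H0
  + 196.154.240.0/20 (H6) depth=20
  ? 252.52.10.65  path d0:H3→d1:-→d2:-→d3:-→d4:-→d5:-→d6:-→d7:-→d8:H0  best=H0
  ? 130.200.128.31  path d0:H3→d1:-→d2:-→d3:-→d4:-→d5:-→d6:-→d7:-→d8:H7→d9:-→d10:-→d11:-→d12:-→d13:-→d14:-→d15:-→d16:-→d17:-→d18:-→d19:-→d20:H0  best=H0
  - 80.23.163.188/31 clear@31
  + 196.154.248.102/32 (H2) depth=32

== LOOKUPS ==
["H7","H6","no-route","H1","H3","H0","H0","H0"]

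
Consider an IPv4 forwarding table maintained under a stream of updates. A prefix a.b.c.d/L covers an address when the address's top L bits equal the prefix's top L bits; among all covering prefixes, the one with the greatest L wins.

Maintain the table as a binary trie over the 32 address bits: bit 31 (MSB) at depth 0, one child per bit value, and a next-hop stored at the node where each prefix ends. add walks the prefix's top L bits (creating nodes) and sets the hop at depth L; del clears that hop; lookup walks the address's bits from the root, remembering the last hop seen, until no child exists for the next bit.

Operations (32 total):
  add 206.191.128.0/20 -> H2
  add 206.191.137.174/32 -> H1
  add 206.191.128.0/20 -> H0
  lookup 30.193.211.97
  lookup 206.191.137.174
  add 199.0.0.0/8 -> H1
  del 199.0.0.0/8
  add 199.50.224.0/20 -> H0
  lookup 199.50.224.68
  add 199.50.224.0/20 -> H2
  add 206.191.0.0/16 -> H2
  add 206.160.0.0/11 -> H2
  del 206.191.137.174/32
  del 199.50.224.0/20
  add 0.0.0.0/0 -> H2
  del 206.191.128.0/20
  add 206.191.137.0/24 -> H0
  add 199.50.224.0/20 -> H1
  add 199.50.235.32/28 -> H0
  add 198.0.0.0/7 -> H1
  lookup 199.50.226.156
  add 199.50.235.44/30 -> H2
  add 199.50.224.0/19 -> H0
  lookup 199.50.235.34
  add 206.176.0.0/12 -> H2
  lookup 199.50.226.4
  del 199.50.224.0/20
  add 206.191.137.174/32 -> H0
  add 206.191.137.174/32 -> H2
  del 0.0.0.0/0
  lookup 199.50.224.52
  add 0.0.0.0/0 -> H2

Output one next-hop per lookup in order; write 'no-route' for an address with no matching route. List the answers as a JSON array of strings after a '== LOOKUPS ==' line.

Apply in order:
  add 206.191.128.0/20 -> H2 at depth 20
  add 206.191.137.174/32 -> H1 at depth 32
  add 206.191.128.0/20 -> H0 at depth 20
  ? 30.193.211.97  path d0:-  best=no-route
  ? 206.191.137.174  path d0:-→d1:-→d2:-→d3:-→d4:-→d5:-→d6:-→d7:-→d8:-→d9:-→d10:-→d11:-→d12:-→d13:-→d14:-→d15:-→d16:-→d17:-→d18:-→d19:-→d20:H0→d21:-→d22:-→d23:-→d24:-→d25:-→d26:-→d27:-→d28:-→d29:-→d30:-→d31:-→d32:H1  best=H1
  add 199.0.0.0/8 -> H1 at depth 8
  - 199.0.0.0/8 clear@8
  add 199.50.224.0/20 -> H0 at depth 20
  ? 199.50.224.68  path d0:-→d1:-→d2:-→d3:-→d4:-→d5:-→d6:-→d7:-→d8:-→d9:-→d10:-→d11:-→d12:-→d13:-→d14:-→d15:-→d16:-→d17:-→d18:-→d19:-→d20:H0  best=H0
  add 199.50.224.0/20 -> H2 at depth 20
  add 206.191.0.0/16 -> H2 at depth 16
  add 206.160.0.0/11 -> H2 at depth 11
  - 206.191.137.174/32 clear@32
  - 199.50.224.0/20 clear@20
  add 0.0.0.0/0 -> H2 at depth 0
  - 206.191.128.0/20 clear@20
  add 206.191.137.0/24 -> H0 at depth 24
  add 199.50.224.0/20 -> H1 at depth 20
  add 199.50.235.32/28 -> H0 at depth 28
  add 198.0.0.0/7 -> H1 at depth 7
  ? 199.50.226.156  path d0:H2→d1:-→d2:-→d3:-→d4:-→d5:-→d6:-→d7:H1→d8:-→d9:-→d10:-→d11:-→d12:-→d13:-→d14:-→d15:-→d16:-→d17:-→d18:-→d19:-→d20:H1  best=H1
  add 199.50.235.44/30 -> H2 at depth 30
  add 199.50.224.0/19 -> H0 at depth 19
  ? 199.50.235.34  path d0:H2→d1:-→d2:-→d3:-→d4:-→d5:-→d6:-→d7:H1→d8:-→d9:-→d10:-→d11:-→d12:-→d13:-→d14:-→d15:-→d16:-→d17:-→d18:-→d19:H0→d20:H1→d21:-→d22:-→d23:-→d24:-→d25:-→d26:-→d27:-→d28:H0  best=H0
  add 206.176.0.0/12 -> H2 at depth 12
  ? 199.50.226.4  path d0:H2→d1:-→d2:-→d3:-→d4:-→d5:-→d6:-→d7:H1→d8:-→d9:-→d10:-→d11:-→d12:-→d13:-→d14:-→d15:-→d16:-→d17:-→d18:-→d19:H0→d20:H1  best=H1
  - 199.50.224.0/20 clear@20
  add 206.191.137.174/32 -> H0 at depth 32
  add 206.191.137.174/32 -> H2 at depth 32
  - 0.0.0.0/0 clear@0
  ? 199.50.224.52  path d0:-→d1:-→d2:-→d3:-→d4:-→d5:-→d6:-→d7:H1→d8:-→d9:-→d10:-→d11:-→d12:-→d13:-→d14:-→d15:-→d16:-→d17:-→d18:-→d19:H0→d20:-  best=H0
  add 0.0.0.0/0 -> H2 at depth 0

== LOOKUPS ==
["no-route","H1","H0","H1","H0","H1","H0"]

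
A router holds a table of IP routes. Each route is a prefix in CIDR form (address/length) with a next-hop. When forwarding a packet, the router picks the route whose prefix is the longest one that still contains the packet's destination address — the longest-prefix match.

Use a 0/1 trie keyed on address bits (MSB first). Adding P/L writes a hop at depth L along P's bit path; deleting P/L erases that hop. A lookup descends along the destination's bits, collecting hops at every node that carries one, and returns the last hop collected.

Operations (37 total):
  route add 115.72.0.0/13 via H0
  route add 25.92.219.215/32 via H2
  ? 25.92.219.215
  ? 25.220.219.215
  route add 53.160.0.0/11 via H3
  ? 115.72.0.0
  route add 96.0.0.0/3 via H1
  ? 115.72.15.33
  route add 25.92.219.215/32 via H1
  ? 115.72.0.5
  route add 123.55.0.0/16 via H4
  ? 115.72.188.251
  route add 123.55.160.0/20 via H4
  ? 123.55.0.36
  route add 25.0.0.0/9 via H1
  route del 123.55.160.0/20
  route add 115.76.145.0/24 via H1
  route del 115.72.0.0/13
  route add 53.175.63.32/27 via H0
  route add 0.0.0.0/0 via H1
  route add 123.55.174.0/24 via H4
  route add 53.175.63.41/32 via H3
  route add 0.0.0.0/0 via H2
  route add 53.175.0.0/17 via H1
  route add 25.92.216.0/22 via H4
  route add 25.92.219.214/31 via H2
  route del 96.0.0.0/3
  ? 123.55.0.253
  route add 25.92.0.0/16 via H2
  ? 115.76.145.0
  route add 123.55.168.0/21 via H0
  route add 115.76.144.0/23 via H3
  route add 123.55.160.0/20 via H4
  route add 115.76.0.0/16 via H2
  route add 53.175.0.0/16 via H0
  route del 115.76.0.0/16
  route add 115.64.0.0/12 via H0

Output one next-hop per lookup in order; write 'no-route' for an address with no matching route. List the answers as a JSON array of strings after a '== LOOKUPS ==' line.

Process each operation:
  + 115.72.0.0/13 (H0) depth=13
  + 25.92.219.215/32 (H2) depth=32
  lookup 25.92.219.215: bits 00011001010111001101101111010111 walk d0:-→d1:-→d2:-→d3:-→d4:-→d5:-→d6:-→d7:-→d8:-→d9:-→d10:-→d11:-→d12:-→d13:-→d14:-→d15:-→d16:-→d17:-→d18:-→d19:-→d20:-→d21:-→d22:-→d23:-→d24:-→d25:-→d26:-→d27:-→d28:-→d29:-→d30:-→d31:-→d32:H2 -> H2
  lookup 25.220.219.215: bits 00011001 walk d0:-→d1:-→d2:-→d3:-→d4:-→d5:-→d6:-→d7:-→d8:- -> no-route
  + 53.160.0.0/11 (H3) depth=11
  lookup 115.72.0.0: bits 0111001101001 walk d0:-→d1:-→d2:-→d3:-→d4:-→d5:-→d6:-→d7:-→d8:-→d9:-→d10:-→d11:-→d12:-→d13:H0 -> H0
  + 96.0.0.0/3 (H1) depth=3
  lookup 115.72.15.33: bits 0111001101001 walk d0:-→d1:-→d2:-→d3:H1→d4:-→d5:-→d6:-→d7:-→d8:-→d9:-→d10:-→d11:-→d12:-→d13:H0 -> H0
  + 25.92.219.215/32 (H1) depth=32
  lookup 115.72.0.5: bits 0111001101001 walk d0:-→d1:-→d2:-→d3:H1→d4:-→d5:-→d6:-→d7:-→d8:-→d9:-→d10:-→d11:-→d12:-→d13:H0 -> H0
  + 123.55.0.0/16 (H4) depth=16
  lookup 115.72.188.251: bits 0111001101001 walk d0:-→d1:-→d2:-→d3:H1→d4:-→d5:-→d6:-→d7:-→d8:-→d9:-→d10:-→d11:-→d12:-→d13:H0 -> H0
  + 123.55.160.0/20 (H4) depth=20
  lookup 123.55.0.36: bits 0111101100110111 walk d0:-→d1:-→d2:-→d3:H1→d4:-→d5:-→d6:-→d7:-→d8:-→d9:-→d10:-→d11:-→d12:-→d13:-→d14:-→d15:-→d16:H4 -> H4
  + 25.0.0.0/9 (H1) depth=9
  del 123.55.160.0/20 (clear depth 20)
  + 115.76.145.0/24 (H1) depth=24
  del 115.72.0.0/13 (clear depth 13)
  + 53.175.63.32/27 (H0) depth=27
  + 0.0.0.0/0 (H1) depth=0
  + 123.55.174.0/24 (H4) depth=24
  + 53.175.63.41/32 (H3) depth=32
  + 0.0.0.0/0 (H2) depth=0
  + 53.175.0.0/17 (H1) depth=17
  + 25.92.216.0/22 (H4) depth=22
  + 25.92.219.214/31 (H2) depth=31
  del 96.0.0.0/3 (clear depth 3)
  lookup 123.55.0.253: bits 0111101100110111 walk d0:H2→d1:-→d2:-→d3:-→d4:-→d5:-→d6:-→d7:-→d8:-→d9:-→d10:-→d11:-→d12:-→d13:-→d14:-→d15:-→d16:H4 -> H4
  + 25.92.0.0/16 (H2) depth=16
  lookup 115.76.145.0: bits 011100110100110010010001 walk d0:H2→d1:-→d2:-→d3:-→d4:-→d5:-→d6:-→d7:-→d8:-→d9:-→d10:-→d11:-→d12:-→d13:-→d14:-→d15:-→d16:-→d17:-→d18:-→d19:-→d20:-→d21:-→d22:-→d23:-→d24:H1 -> H1
  + 123.55.168.0/21 (H0) depth=21
  + 115.76.144.0/23 (H3) depth=23
  + 123.55.160.0/20 (H4) depth=20
  + 115.76.0.0/16 (H2) depth=16
  + 53.175.0.0/16 (H0) depth=16
  del 115.76.0.0/16 (clear depth 16)
  + 115.64.0.0/12 (H0) depth=12

== LOOKUPS ==
["H2","no-route","H0","H0","H0","H0","H4","H4","H1"]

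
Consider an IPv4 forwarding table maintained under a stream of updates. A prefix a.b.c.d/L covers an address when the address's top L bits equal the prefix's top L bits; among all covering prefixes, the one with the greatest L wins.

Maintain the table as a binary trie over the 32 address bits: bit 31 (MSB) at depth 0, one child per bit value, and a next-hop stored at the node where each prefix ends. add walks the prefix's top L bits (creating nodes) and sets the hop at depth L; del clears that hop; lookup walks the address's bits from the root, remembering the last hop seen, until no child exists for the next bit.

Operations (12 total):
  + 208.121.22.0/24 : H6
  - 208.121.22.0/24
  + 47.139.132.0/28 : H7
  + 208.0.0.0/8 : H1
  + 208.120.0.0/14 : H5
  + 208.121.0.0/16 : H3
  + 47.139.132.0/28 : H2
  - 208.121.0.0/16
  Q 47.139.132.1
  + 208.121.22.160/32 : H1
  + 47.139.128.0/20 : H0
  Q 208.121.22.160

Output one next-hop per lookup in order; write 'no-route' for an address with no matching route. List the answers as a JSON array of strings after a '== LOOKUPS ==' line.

Trace:
  + 208.121.22.0/24 (H6) depth=24
  - 208.121.22.0/24 clear@24
  + 47.139.132.0/28 (H7) depth=28
  + 208.0.0.0/8 (H1) depth=8
  + 208.120.0.0/14 (H5) depth=14
  + 208.121.0.0/16 (H3) depth=16
  + 47.139.132.0/28 (H2) depth=28
  - 208.121.0.0/16 clear@16
  Q 47.139.132.1: descend 0010111110001011100001000000 ; hops seen [H2] ; pick H2
  + 208.121.22.160/32 (H1) depth=32
  + 47.139.128.0/20 (H0) depth=20
  Q 208.121.22.160: descend 11010000011110010001011010100000 ; hops seen [H1,H5,H1] ; pick H1

== LOOKUPS ==
["H2","H1"]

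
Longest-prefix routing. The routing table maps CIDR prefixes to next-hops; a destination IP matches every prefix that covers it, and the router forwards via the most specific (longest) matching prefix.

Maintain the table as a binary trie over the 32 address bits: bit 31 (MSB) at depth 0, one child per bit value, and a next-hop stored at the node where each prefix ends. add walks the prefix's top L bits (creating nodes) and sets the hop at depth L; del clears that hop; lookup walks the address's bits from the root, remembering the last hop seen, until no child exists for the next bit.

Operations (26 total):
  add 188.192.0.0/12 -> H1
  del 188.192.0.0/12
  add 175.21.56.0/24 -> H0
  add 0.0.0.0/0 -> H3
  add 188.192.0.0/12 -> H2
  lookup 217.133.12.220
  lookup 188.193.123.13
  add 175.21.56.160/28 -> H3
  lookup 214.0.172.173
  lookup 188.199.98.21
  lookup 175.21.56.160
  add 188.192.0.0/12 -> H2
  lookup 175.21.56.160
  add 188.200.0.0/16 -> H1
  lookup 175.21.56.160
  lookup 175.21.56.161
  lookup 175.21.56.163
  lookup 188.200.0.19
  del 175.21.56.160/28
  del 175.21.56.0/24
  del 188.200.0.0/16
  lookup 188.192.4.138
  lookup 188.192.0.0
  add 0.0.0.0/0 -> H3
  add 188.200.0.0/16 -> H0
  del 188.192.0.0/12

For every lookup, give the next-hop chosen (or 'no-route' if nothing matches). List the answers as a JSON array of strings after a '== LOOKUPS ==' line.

Trace:
  add 188.192.0.0/12 -> H1 at depth 12
  - 188.192.0.0/12 clear@12
  add 175.21.56.0/24 -> H0 at depth 24
  add 0.0.0.0/0 -> H3 at depth 0
  add 188.192.0.0/12 -> H2 at depth 12
  Q 217.133.12.220: descend 1 ; hops seen [H3] ; pick H3
  Q 188.193.123.13: descend 101111001100 ; hops seen [H3,H2] ; pick H2
  add 175.21.56.160/28 -> H3 at depth 28
  Q 214.0.172.173: descend 1 ; hops seen [H3] ; pick H3
  Q 188.199.98.21: descend 101111001100 ; hops seen [H3,H2] ; pick H2
  Q 175.21.56.160: descend 1010111100010101001110001010 ; hops seen [H3,H0,H3] ; pick H3
  add 188.192.0.0/12 -> H2 at depth 12
  Q 175.21.56.160: descend 1010111100010101001110001010 ; hops seen [H3,H0,H3] ; pick H3
  add 188.200.0.0/16 -> H1 at depth 16
  Q 175.21.56.160: descend 1010111100010101001110001010 ; hops seen [H3,H0,H3] ; pick H3
  Q 175.21.56.161: descend 1010111100010101001110001010 ; hops seen [H3,H0,H3] ; pick H3
  Q 175.21.56.163: descend 1010111100010101001110001010 ; hops seen [H3,H0,H3] ; pick H3
  Q 188.200.0.19: descend 1011110011001000 ; hops seen [H3,H2,H1] ; pick H1
  - 175.21.56.160/28 clear@28
  - 175.21.56.0/24 clear@24
  - 188.200.0.0/16 clear@16
  Q 188.192.4.138: descend 101111001100 ; hops seen [H3,H2] ; pick H2
  Q 188.192.0.0: descend 101111001100 ; hops seen [H3,H2] ; pick H2
  add 0.0.0.0/0 -> H3 at depth 0
  add 188.200.0.0/16 -> H0 at depth 16
  - 188.192.0.0/12 clear@12

== LOOKUPS ==
["H3","H2","H3","H2","H3","H3","H3","H3","H3","H1","H2","H2"]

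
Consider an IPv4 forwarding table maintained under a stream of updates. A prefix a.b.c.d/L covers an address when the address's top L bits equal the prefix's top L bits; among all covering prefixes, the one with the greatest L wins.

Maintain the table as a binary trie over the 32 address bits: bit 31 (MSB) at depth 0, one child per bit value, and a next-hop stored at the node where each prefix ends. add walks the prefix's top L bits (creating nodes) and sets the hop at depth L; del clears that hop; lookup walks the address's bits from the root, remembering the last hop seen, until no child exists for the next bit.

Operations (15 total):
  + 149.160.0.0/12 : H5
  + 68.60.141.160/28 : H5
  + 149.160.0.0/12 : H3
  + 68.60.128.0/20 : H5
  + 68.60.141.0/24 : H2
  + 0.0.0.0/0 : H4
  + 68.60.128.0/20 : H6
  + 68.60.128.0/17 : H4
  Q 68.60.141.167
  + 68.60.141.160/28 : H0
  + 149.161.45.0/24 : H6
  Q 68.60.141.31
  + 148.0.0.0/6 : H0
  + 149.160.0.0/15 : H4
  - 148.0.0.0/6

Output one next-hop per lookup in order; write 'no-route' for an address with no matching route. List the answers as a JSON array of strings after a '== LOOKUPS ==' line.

Trace:
  add 149.160.0.0/12 -> H5 at depth 12
  add 68.60.141.160/28 -> H5 at depth 28
  add 149.160.0.0/12 -> H3 at depth 12
  add 68.60.128.0/20 -> H5 at depth 20
  add 68.60.141.0/24 -> H2 at depth 24
  add 0.0.0.0/0 -> H4 at depth 0
  add 68.60.128.0/20 -> H6 at depth 20
  add 68.60.128.0/17 -> H4 at depth 17
  Q 68.60.141.167: descend 0100010000111100100011011010 ; hops seen [H4,H4,H6,H2,H5] ; pick H5
  add 68.60.141.160/28 -> H0 at depth 28
  add 149.161.45.0/24 -> H6 at depth 24
  Q 68.60.141.31: descend 010001000011110010001101 ; hops seen [H4,H4,H6,H2] ; pick H2
  add 148.0.0.0/6 -> H0 at depth 6
  add 149.160.0.0/15 -> H4 at depth 15
  - 148.0.0.0/6 clear@6

== LOOKUPS ==
["H5","H2"]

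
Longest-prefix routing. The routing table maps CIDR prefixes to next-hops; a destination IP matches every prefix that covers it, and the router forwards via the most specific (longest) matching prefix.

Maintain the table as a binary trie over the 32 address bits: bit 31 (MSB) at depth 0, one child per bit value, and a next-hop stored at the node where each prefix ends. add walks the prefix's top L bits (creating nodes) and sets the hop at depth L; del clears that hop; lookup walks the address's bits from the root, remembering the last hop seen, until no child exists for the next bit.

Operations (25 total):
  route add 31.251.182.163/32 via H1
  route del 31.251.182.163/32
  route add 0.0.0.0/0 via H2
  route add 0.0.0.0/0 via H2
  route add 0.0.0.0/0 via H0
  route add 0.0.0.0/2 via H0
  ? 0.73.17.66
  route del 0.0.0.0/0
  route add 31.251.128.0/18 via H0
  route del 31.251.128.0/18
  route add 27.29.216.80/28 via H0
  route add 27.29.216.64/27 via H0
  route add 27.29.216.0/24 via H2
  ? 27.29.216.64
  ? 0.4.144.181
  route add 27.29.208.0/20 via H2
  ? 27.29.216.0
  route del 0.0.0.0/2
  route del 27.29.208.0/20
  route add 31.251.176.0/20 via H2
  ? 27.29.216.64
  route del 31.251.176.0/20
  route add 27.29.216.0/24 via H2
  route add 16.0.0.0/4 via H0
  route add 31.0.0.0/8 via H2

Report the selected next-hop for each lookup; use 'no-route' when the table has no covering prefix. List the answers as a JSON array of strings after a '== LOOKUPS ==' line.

Trace:
  add 31.251.182.163/32 -> H1 at depth 32
  del 31.251.182.163/32 (clear depth 32)
  add 0.0.0.0/0 -> H2 at depth 0
  add 0.0.0.0/0 -> H2 at depth 0
  add 0.0.0.0/0 -> H0 at depth 0
  add 0.0.0.0/2 -> H0 at depth 2
  lookup 0.73.17.66: bits 000 walk d0:H0→d1:-→d2:H0→d3:- -> H0
  del 0.0.0.0/0 (clear depth 0)
  add 31.251.128.0/18 -> H0 at depth 18
  del 31.251.128.0/18 (clear depth 18)
  add 27.29.216.80/28 -> H0 at depth 28
  add 27.29.216.64/27 -> H0 at depth 27
  add 27.29.216.0/24 -> H2 at depth 24
  lookup 27.29.216.64: bits 000110110001110111011000010 walk d0:-→d1:-→d2:H0→d3:-→d4:-→d5:-→d6:-→d7:-→d8:-→d9:-→d10:-→d11:-→d12:-→d13:-→d14:-→d15:-→d16:-→d17:-→d18:-→d19:-→d20:-→d21:-→d22:-→d23:-→d24:H2→d25:-→d26:-→d27:H0 -> H0
  lookup 0.4.144.181: bits 000 walk d0:-→d1:-→d2:H0→d3:- -> H0
  add 27.29.208.0/20 -> H2 at depth 20
  lookup 27.29.216.0: bits 0001101100011101110110000 walk d0:-→d1:-→d2:H0→d3:-→d4:-→d5:-→d6:-→d7:-→d8:-→d9:-→d10:-→d11:-→d12:-→d13:-→d14:-→d15:-→d16:-→d17:-→d18:-→d19:-→d20:H2→d21:-→d22:-→d23:-→d24:H2→d25:- -> H2
  del 0.0.0.0/2 (clear depth 2)
  del 27.29.208.0/20 (clear depth 20)
  add 31.251.176.0/20 -> H2 at depth 20
  lookup 27.29.216.64: bits 000110110001110111011000010 walk d0:-→d1:-→d2:-→d3:-→d4:-→d5:-→d6:-→d7:-→d8:-→d9:-→d10:-→d11:-→d12:-→d13:-→d14:-→d15:-→d16:-→d17:-→d18:-→d19:-→d20:-→d21:-→d22:-→d23:-→d24:H2→d25:-→d26:-→d27:H0 -> H0
  del 31.251.176.0/20 (clear depth 20)
  add 27.29.216.0/24 -> H2 at depth 24
  add 16.0.0.0/4 -> H0 at depth 4
  add 31.0.0.0/8 -> H2 at depth 8

== LOOKUPS ==
["H0","H0","H0","H2","H0"]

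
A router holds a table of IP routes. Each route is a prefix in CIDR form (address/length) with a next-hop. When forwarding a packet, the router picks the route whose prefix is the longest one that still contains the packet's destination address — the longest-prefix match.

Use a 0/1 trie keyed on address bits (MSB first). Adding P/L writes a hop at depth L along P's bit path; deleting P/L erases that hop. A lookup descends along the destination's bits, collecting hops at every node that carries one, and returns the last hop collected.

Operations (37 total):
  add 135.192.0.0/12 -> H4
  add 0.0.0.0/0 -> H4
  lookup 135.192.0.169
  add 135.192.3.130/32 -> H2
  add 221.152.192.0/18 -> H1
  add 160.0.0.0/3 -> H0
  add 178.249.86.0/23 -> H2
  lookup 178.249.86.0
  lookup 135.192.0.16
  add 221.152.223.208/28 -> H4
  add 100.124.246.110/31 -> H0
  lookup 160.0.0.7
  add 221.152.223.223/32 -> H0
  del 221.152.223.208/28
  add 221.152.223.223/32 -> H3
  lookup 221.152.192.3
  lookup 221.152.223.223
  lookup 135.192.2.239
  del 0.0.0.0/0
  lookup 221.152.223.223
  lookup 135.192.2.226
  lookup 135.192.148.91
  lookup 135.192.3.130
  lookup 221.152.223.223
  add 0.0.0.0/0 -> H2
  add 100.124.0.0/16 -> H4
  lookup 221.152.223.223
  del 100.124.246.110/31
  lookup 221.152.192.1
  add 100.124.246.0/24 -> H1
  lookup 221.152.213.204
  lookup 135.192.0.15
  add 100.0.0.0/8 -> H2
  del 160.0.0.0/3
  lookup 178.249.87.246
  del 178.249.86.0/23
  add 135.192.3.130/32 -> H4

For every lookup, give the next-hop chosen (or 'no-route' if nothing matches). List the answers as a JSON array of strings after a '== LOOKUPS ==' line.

Process each operation:
  add 135.192.0.0/12 -> H4 at depth 12
  add 0.0.0.0/0 -> H4 at depth 0
  ? 135.192.0.169  path d0:H4→d1:-→d2:-→d3:-→d4:-→d5:-→d6:-→d7:-→d8:-→d9:-→d10:-→d11:-→d12:H4  best=H4
  add 135.192.3.130/32 -> H2 at depth 32
  add 221.152.192.0/18 -> H1 at depth 18
  add 160.0.0.0/3 -> H0 at depth 3
  add 178.249.86.0/23 -> H2 at depth 23
  ? 178.249.86.0  path d0:H4→d1:-→d2:-→d3:H0→d4:-→d5:-→d6:-→d7:-→d8:-→d9:-→d10:-→d11:-→d12:-→d13:-→d14:-→d15:-→d16:-→d17:-→d18:-→d19:-→d20:-→d21:-→d22:-→d23:H2  best=H2
  ? 135.192.0.16  path d0:H4→d1:-→d2:-→d3:-→d4:-→d5:-→d6:-→d7:-→d8:-→d9:-→d10:-→d11:-→d12:H4→d13:-→d14:-→d15:-→d16:-→d17:-→d18:-→d19:-→d20:-→d21:-→d22:-  best=H4
  add 221.152.223.208/28 -> H4 at depth 28
  add 100.124.246.110/31 -> H0 at depth 31
  ? 160.0.0.7  path d0:H4→d1:-→d2:-→d3:H0  best=H0
  add 221.152.223.223/32 -> H0 at depth 32
  - 221.152.223.208/28 clear@28
  add 221.152.223.223/32 -> H3 at depth 32
  ? 221.152.192.3  path d0:H4→d1:-→d2:-→d3:-→d4:-→d5:-→d6:-→d7:-→d8:-→d9:-→d10:-→d11:-→d12:-→d13:-→d14:-→d15:-→d16:-→d17:-→d18:H1→d19:-  best=H1
  ? 221.152.223.223  path d0:H4→d1:-→d2:-→d3:-→d4:-→d5:-→d6:-→d7:-→d8:-→d9:-→d10:-→d11:-→d12:-→d13:-→d14:-→d15:-→d16:-→d17:-→d18:H1→d19:-→d20:-→d21:-→d22:-→d23:-→d24:-→d25:-→d26:-→d27:-→d28:-→d29:-→d30:-→d31:-→d32:H3  best=H3
  ? 135.192.2.239  path d0:H4→d1:-→d2:-→d3:-→d4:-→d5:-→d6:-→d7:-→d8:-→d9:-→d10:-→d11:-→d12:H4→d13:-→d14:-→d15:-→d16:-→d17:-→d18:-→d19:-→d20:-→d21:-→d22:-→d23:-  best=H4
  - 0.0.0.0/0 clear@0
  ? 221.152.223.223  path d0:-→d1:-→d2:-→d3:-→d4:-→d5:-→d6:-→d7:-→d8:-→d9:-→d10:-→d11:-→d12:-→d13:-→d14:-→d15:-→d16:-→d17:-→d18:H1→d19:-→d20:-→d21:-→d22:-→d23:-→d24:-→d25:-→d26:-→d27:-→d28:-→d29:-→d30:-→d31:-→d32:H3  best=H3
  ? 135.192.2.226  path d0:-→d1:-→d2:-→d3:-→d4:-→d5:-→d6:-→d7:-→d8:-→d9:-→d10:-→d11:-→d12:H4→d13:-→d14:-→d15:-→d16:-→d17:-→d18:-→d19:-→d20:-→d21:-→d22:-→d23:-  best=H4
  ? 135.192.148.91  path d0:-→d1:-→d2:-→d3:-→d4:-→d5:-→d6:-→d7:-→d8:-→d9:-→d10:-→d11:-→d12:H4→d13:-→d14:-→d15:-→d16:-  best=H4
  ? 135.192.3.130  path d0:-→d1:-→d2:-→d3:-→d4:-→d5:-→d6:-→d7:-→d8:-→d9:-→d10:-→d11:-→d12:H4→d13:-→d14:-→d15:-→d16:-→d17:-→d18:-→d19:-→d20:-→d21:-→d22:-→d23:-→d24:-→d25:-→d26:-→d27:-→d28:-→d29:-→d30:-→d31:-→d32:H2  best=H2
  ? 221.152.223.223  path d0:-→d1:-→d2:-→d3:-→d4:-→d5:-→d6:-→d7:-→d8:-→d9:-→d10:-→d11:-→d12:-→d13:-→d14:-→d15:-→d16:-→d17:-→d18:H1→d19:-→d20:-→d21:-→d22:-→d23:-→d24:-→d25:-→d26:-→d27:-→d28:-→d29:-→d30:-→d31:-→d32:H3  best=H3
  add 0.0.0.0/0 -> H2 at depth 0
  add 100.124.0.0/16 -> H4 at depth 16
  ? 221.152.223.223  path d0:H2→d1:-→d2:-→d3:-→d4:-→d5:-→d6:-→d7:-→d8:-→d9:-→d10:-→d11:-→d12:-→d13:-→d14:-→d15:-→d16:-→d17:-→d18:H1→d19:-→d20:-→d21:-→d22:-→d23:-→d24:-→d25:-→d26:-→d27:-→d28:-→d29:-→d30:-→d31:-→d32:H3  best=H3
  - 100.124.246.110/31 clear@31
  ? 221.152.192.1  path d0:H2→d1:-→d2:-→d3:-→d4:-→d5:-→d6:-→d7:-→d8:-→d9:-→d10:-→d11:-→d12:-→d13:-→d14:-→d15:-→d16:-→d17:-→d18:H1→d19:-  best=H1
  add 100.124.246.0/24 -> H1 at depth 24
  ? 221.152.213.204  path d0:H2→d1:-→d2:-→d3:-→d4:-→d5:-→d6:-→d7:-→d8:-→d9:-→d10:-→d11:-→d12:-→d13:-→d14:-→d15:-→d16:-→d17:-→d18:H1→d19:-→d20:-  best=H1
  ? 135.192.0.15  path d0:H2→d1:-→d2:-→d3:-→d4:-→d5:-→d6:-→d7:-→d8:-→d9:-→d10:-→d11:-→d12:H4→d13:-→d14:-→d15:-→d16:-→d17:-→d18:-→d19:-→d20:-→d21:-→d22:-  best=H4
  add 100.0.0.0/8 -> H2 at depth 8
  - 160.0.0.0/3 clear@3
  ? 178.249.87.246  path d0:H2→d1:-→d2:-→d3:-→d4:-→d5:-→d6:-→d7:-→d8:-→d9:-→d10:-→d11:-→d12:-→d13:-→d14:-→d15:-→d16:-→d17:-→d18:-→d19:-→d20:-→d21:-→d22:-→d23:H2  best=H2
  - 178.249.86.0/23 clear@23
  add 135.192.3.130/32 -> H4 at depth 32

== LOOKUPS ==
["H4","H2","H4","H0","H1","H3","H4","H3","H4","H4","H2","H3","H3","H1","H1","H4","H2"]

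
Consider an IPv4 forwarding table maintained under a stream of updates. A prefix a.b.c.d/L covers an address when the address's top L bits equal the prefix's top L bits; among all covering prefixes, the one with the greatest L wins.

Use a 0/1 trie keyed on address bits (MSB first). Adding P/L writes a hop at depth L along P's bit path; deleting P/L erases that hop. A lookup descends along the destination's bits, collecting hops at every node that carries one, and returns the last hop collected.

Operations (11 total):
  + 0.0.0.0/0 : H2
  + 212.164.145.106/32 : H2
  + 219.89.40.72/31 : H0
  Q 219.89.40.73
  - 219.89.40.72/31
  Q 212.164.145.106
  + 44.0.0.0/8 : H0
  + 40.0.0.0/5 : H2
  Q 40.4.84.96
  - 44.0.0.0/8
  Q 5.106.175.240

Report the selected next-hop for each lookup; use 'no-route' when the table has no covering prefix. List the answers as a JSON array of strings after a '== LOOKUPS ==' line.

Process each operation:
  + 0.0.0.0/0 (H2) depth=0
  + 212.164.145.106/32 (H2) depth=32
  + 219.89.40.72/31 (H0) depth=31
  ? 219.89.40.73  path d0:H2→d1:-→d2:-→d3:-→d4:-→d5:-→d6:-→d7:-→d8:-→d9:-→d10:-→d11:-→d12:-→d13:-→d14:-→d15:-→d16:-→d17:-→d18:-→d19:-→d20:-→d21:-→d22:-→d23:-→d24:-→d25:-→d26:-→d27:-→d28:-→d29:-→d30:-→d31:H0  best=H0
  - 219.89.40.72/31 clear@31
  ? 212.164.145.106  path d0:H2→d1:-→d2:-→d3:-→d4:-→d5:-→d6:-→d7:-→d8:-→d9:-→d10:-→d11:-→d12:-→d13:-→d14:-→d15:-→d16:-→d17:-→d18:-→d19:-→d20:-→d21:-→d22:-→d23:-→d24:-→d25:-→d26:-→d27:-→d28:-→d29:-→d30:-→d31:-→d32:H2  best=H2
  + 44.0.0.0/8 (H0) depth=8
  + 40.0.0.0/5 (H2) depth=5
  ? 40.4.84.96  path d0:H2→d1:-→d2:-→d3:-→d4:-→d5:H2  best=H2
  - 44.0.0.0/8 clear@8
  ? 5.106.175.240  path d0:H2→d1:-→d2:-  best=H2

== LOOKUPS ==
["H0","H2","H2","H2"]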